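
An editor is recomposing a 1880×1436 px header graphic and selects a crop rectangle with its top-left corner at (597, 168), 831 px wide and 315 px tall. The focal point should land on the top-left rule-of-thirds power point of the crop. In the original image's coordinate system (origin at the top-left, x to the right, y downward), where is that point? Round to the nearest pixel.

One third of the crop width 831 is 277.00 px.
One third of the crop height 315 is 105.00 px.
The top-left point is one-third across and one-third down within the crop:
x = 597 + 1 × 277.00 ≈ 874; y = 168 + 1 × 105.00 ≈ 273.

x = 874 px, y = 273 px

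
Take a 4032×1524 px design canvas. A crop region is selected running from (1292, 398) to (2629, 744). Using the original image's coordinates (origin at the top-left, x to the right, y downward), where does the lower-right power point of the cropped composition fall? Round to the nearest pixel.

Crop width = 2629 − 1292 = 1337 px; one third is 445.67 px.
Crop height = 744 − 398 = 346 px; one third is 115.33 px.
The lower-right point is two-thirds across and two-thirds down within the crop:
x = 1292 + 2 × 445.67 ≈ 2183; y = 398 + 2 × 115.33 ≈ 629.

(2183, 629)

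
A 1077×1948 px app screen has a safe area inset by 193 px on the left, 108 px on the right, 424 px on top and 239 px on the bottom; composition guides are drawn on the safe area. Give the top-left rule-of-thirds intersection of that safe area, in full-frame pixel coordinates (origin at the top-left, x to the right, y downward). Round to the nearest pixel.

(452, 852)

Content width = 1077 − 193 − 108 = 776 px; content height = 1948 − 424 − 239 = 1285 px.
Top-left is one-third across and one-third down within the safe area.
x = 193 + 1 × 776/3 = 193 + 258.67 ≈ 452
y = 424 + 1 × 1285/3 = 424 + 428.33 ≈ 852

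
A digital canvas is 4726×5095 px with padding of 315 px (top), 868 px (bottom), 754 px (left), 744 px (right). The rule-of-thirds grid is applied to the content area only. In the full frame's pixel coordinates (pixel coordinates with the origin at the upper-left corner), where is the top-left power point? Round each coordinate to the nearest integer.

x = 1830 px, y = 1619 px

Content width = 4726 − 754 − 744 = 3228 px; content height = 5095 − 315 − 868 = 3912 px.
Top-left is one-third across and one-third down within the content area.
x = 754 + 1 × 3228/3 = 754 + 1076.00 ≈ 1830
y = 315 + 1 × 3912/3 = 315 + 1304.00 ≈ 1619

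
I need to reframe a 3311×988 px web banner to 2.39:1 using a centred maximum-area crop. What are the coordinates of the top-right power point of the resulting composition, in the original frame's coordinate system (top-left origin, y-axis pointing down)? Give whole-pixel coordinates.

3311/988 > 2.39/1, so the 2.39:1 crop keeps the full height 988 and trims width to 988 × 2.39/1 = 2361.32 px.
Left offset = (3311 − 2361.32)/2 = 474.84 px; top offset = 0.
Top-right is two-thirds across and one-third down within the crop:
x = 474.84 + 2 × 2361.32/3 ≈ 2049; y = 0.00 + 1 × 988.00/3 ≈ 329.

x = 2049 px, y = 329 px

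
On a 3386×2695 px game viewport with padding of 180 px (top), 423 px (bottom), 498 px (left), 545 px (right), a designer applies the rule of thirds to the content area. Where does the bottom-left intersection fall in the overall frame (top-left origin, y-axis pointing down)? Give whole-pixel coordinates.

x = 1279 px, y = 1575 px

Content width = 3386 − 498 − 545 = 2343 px; content height = 2695 − 180 − 423 = 2092 px.
Bottom-left is one-third across and two-thirds down within the content area.
x = 498 + 1 × 2343/3 = 498 + 781.00 ≈ 1279
y = 180 + 2 × 2092/3 = 180 + 1394.67 ≈ 1575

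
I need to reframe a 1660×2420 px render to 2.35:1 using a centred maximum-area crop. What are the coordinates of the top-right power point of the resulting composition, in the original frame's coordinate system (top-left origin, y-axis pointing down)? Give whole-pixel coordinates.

(1107, 1092)

1660/2420 < 2.35/1, so the 2.35:1 crop keeps the full width 1660 and trims height to 1660 × 1/2.35 = 706.38 px.
Top offset = (2420 − 706.38)/2 = 856.81 px; left offset = 0.
Top-right is two-thirds across and one-third down within the crop:
x = 0.00 + 2 × 1660.00/3 ≈ 1107; y = 856.81 + 1 × 706.38/3 ≈ 1092.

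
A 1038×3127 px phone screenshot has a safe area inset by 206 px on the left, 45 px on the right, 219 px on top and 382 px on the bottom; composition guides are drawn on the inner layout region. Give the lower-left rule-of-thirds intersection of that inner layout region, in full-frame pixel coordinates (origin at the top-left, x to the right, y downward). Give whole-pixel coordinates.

Content width = 1038 − 206 − 45 = 787 px; content height = 3127 − 219 − 382 = 2526 px.
Lower-left is one-third across and two-thirds down within the inner layout region.
x = 206 + 1 × 787/3 = 206 + 262.33 ≈ 468
y = 219 + 2 × 2526/3 = 219 + 1684.00 ≈ 1903

x = 468 px, y = 1903 px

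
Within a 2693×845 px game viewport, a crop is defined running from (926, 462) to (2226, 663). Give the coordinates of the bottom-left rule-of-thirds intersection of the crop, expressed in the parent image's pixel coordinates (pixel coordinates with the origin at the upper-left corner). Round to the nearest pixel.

(1359, 596)

Crop width = 2226 − 926 = 1300 px; one third is 433.33 px.
Crop height = 663 − 462 = 201 px; one third is 67.00 px.
The bottom-left point is one-third across and two-thirds down within the crop:
x = 926 + 1 × 433.33 ≈ 1359; y = 462 + 2 × 67.00 ≈ 596.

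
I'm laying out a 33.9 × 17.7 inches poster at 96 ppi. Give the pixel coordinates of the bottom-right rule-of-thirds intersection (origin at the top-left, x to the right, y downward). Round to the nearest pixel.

In pixels the canvas is 33.9 × 96 = 3254.4 wide and 17.7 × 96 = 1699.2 tall.
The bottom-right point is two-thirds across and two-thirds down:
x = 2 × 3254.4/3 ≈ 2170; y = 2 × 1699.2/3 ≈ 1133.

(2170, 1133)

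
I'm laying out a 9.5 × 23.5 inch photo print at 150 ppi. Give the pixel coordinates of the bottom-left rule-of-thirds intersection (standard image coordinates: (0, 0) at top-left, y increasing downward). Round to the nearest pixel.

In pixels the canvas is 9.5 × 150 = 1425 wide and 23.5 × 150 = 3525 tall.
The bottom-left point is one-third across and two-thirds down:
x = 1 × 1425/3 ≈ 475; y = 2 × 3525/3 ≈ 2350.

(475, 2350)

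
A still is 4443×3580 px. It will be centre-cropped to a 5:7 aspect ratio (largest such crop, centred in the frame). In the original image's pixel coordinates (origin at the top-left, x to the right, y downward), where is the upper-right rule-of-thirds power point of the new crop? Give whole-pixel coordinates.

4443/3580 > 5/7, so the 5:7 crop keeps the full height 3580 and trims width to 3580 × 5/7 = 2557.14 px.
Left offset = (4443 − 2557.14)/2 = 942.93 px; top offset = 0.
Upper-right is two-thirds across and one-third down within the crop:
x = 942.93 + 2 × 2557.14/3 ≈ 2648; y = 0.00 + 1 × 3580.00/3 ≈ 1193.

x = 2648 px, y = 1193 px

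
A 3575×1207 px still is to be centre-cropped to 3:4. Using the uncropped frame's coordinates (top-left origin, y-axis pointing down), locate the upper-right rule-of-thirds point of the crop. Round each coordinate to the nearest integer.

3575/1207 > 3/4, so the 3:4 crop keeps the full height 1207 and trims width to 1207 × 3/4 = 905.25 px.
Left offset = (3575 − 905.25)/2 = 1334.88 px; top offset = 0.
Upper-right is two-thirds across and one-third down within the crop:
x = 1334.88 + 2 × 905.25/3 ≈ 1938; y = 0.00 + 1 × 1207.00/3 ≈ 402.

x = 1938 px, y = 402 px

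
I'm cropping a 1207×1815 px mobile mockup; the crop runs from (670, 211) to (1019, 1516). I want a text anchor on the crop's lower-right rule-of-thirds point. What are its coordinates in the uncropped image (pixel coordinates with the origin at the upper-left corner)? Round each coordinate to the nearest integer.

Crop width = 1019 − 670 = 349 px; one third is 116.33 px.
Crop height = 1516 − 211 = 1305 px; one third is 435.00 px.
The lower-right point is two-thirds across and two-thirds down within the crop:
x = 670 + 2 × 116.33 ≈ 903; y = 211 + 2 × 435.00 ≈ 1081.

x = 903 px, y = 1081 px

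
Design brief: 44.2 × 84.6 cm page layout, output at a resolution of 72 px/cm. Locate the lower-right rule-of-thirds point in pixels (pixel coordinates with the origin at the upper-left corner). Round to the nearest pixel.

In pixels the canvas is 44.2 × 72 = 3182.4 wide and 84.6 × 72 = 6091.2 tall.
The lower-right point is two-thirds across and two-thirds down:
x = 2 × 3182.4/3 ≈ 2122; y = 2 × 6091.2/3 ≈ 4061.

x = 2122 px, y = 4061 px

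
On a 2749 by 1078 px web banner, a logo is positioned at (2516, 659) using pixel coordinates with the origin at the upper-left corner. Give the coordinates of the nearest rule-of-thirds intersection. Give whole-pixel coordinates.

x = 1833 px, y = 719 px

Third lines: x ∈ {916, 1833}, y ∈ {359, 719}.
2516 is closer to x = 1833; 659 is closer to y = 719.
So the nearest intersection is the lower-right power point.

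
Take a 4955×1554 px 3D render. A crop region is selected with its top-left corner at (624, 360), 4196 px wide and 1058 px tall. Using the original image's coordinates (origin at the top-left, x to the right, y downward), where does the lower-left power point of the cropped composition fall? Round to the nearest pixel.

x = 2023 px, y = 1065 px

One third of the crop width 4196 is 1398.67 px.
One third of the crop height 1058 is 352.67 px.
The lower-left point is one-third across and two-thirds down within the crop:
x = 624 + 1 × 1398.67 ≈ 2023; y = 360 + 2 × 352.67 ≈ 1065.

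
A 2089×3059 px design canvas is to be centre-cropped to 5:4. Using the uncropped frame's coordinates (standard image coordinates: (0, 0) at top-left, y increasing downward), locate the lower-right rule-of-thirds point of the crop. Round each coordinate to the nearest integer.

(1393, 1808)

2089/3059 < 5/4, so the 5:4 crop keeps the full width 2089 and trims height to 2089 × 4/5 = 1671.20 px.
Top offset = (3059 − 1671.20)/2 = 693.90 px; left offset = 0.
Lower-right is two-thirds across and two-thirds down within the crop:
x = 0.00 + 2 × 2089.00/3 ≈ 1393; y = 693.90 + 2 × 1671.20/3 ≈ 1808.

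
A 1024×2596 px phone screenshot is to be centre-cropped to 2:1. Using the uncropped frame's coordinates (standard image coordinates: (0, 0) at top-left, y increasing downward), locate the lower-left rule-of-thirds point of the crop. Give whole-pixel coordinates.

(341, 1383)

1024/2596 < 2/1, so the 2:1 crop keeps the full width 1024 and trims height to 1024 × 1/2 = 512.00 px.
Top offset = (2596 − 512.00)/2 = 1042.00 px; left offset = 0.
Lower-left is one-third across and two-thirds down within the crop:
x = 0.00 + 1 × 1024.00/3 ≈ 341; y = 1042.00 + 2 × 512.00/3 ≈ 1383.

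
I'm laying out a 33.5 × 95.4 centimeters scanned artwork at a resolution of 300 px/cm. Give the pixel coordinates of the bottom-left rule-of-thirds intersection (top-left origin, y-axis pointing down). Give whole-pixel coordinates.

(3350, 19080)

In pixels the canvas is 33.5 × 300 = 10050 wide and 95.4 × 300 = 28620 tall.
The bottom-left point is one-third across and two-thirds down:
x = 1 × 10050/3 ≈ 3350; y = 2 × 28620/3 ≈ 19080.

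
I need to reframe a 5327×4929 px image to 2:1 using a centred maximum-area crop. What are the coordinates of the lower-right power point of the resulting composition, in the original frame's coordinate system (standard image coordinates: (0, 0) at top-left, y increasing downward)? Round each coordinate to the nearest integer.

5327/4929 < 2/1, so the 2:1 crop keeps the full width 5327 and trims height to 5327 × 1/2 = 2663.50 px.
Top offset = (4929 − 2663.50)/2 = 1132.75 px; left offset = 0.
Lower-right is two-thirds across and two-thirds down within the crop:
x = 0.00 + 2 × 5327.00/3 ≈ 3551; y = 1132.75 + 2 × 2663.50/3 ≈ 2908.

x = 3551 px, y = 2908 px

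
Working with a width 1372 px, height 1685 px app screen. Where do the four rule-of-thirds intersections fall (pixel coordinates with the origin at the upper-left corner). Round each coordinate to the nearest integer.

(457, 562), (915, 562), (457, 1123), (915, 1123)

One third of 1372 is 457.33; one third of 1685 is 561.67.
Vertical third lines at x = 457 and x = 915; horizontal third lines at y = 562 and y = 1123.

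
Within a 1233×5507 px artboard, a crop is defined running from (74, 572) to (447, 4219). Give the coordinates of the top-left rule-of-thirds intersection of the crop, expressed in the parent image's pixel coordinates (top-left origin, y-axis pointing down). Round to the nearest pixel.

Crop width = 447 − 74 = 373 px; one third is 124.33 px.
Crop height = 4219 − 572 = 3647 px; one third is 1215.67 px.
The top-left point is one-third across and one-third down within the crop:
x = 74 + 1 × 124.33 ≈ 198; y = 572 + 1 × 1215.67 ≈ 1788.

(198, 1788)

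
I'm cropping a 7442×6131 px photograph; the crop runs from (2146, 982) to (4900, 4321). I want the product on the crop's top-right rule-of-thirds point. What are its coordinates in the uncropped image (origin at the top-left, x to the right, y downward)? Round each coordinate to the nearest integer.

Crop width = 4900 − 2146 = 2754 px; one third is 918.00 px.
Crop height = 4321 − 982 = 3339 px; one third is 1113.00 px.
The top-right point is two-thirds across and one-third down within the crop:
x = 2146 + 2 × 918.00 ≈ 3982; y = 982 + 1 × 1113.00 ≈ 2095.

x = 3982 px, y = 2095 px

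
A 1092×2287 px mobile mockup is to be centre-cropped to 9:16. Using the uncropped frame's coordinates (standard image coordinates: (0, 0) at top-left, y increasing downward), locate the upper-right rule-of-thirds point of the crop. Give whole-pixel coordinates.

x = 728 px, y = 820 px

1092/2287 < 9/16, so the 9:16 crop keeps the full width 1092 and trims height to 1092 × 16/9 = 1941.33 px.
Top offset = (2287 − 1941.33)/2 = 172.83 px; left offset = 0.
Upper-right is two-thirds across and one-third down within the crop:
x = 0.00 + 2 × 1092.00/3 ≈ 728; y = 172.83 + 1 × 1941.33/3 ≈ 820.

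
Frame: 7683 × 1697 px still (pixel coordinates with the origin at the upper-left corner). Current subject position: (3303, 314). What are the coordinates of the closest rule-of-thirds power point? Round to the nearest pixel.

x = 2561 px, y = 566 px

Third lines: x ∈ {2561, 5122}, y ∈ {566, 1131}.
3303 is closer to x = 2561; 314 is closer to y = 566.
So the nearest intersection is the upper-left power point.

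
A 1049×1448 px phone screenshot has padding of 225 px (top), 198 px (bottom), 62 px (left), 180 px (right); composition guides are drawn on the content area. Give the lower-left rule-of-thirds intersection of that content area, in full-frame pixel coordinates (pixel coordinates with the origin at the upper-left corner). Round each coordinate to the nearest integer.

Content width = 1049 − 62 − 180 = 807 px; content height = 1448 − 225 − 198 = 1025 px.
Lower-left is one-third across and two-thirds down within the content area.
x = 62 + 1 × 807/3 = 62 + 269.00 ≈ 331
y = 225 + 2 × 1025/3 = 225 + 683.33 ≈ 908

(331, 908)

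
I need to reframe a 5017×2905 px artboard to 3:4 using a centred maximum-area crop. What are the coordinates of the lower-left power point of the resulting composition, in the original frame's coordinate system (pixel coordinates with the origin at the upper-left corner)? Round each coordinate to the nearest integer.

5017/2905 > 3/4, so the 3:4 crop keeps the full height 2905 and trims width to 2905 × 3/4 = 2178.75 px.
Left offset = (5017 − 2178.75)/2 = 1419.12 px; top offset = 0.
Lower-left is one-third across and two-thirds down within the crop:
x = 1419.12 + 1 × 2178.75/3 ≈ 2145; y = 0.00 + 2 × 2905.00/3 ≈ 1937.

(2145, 1937)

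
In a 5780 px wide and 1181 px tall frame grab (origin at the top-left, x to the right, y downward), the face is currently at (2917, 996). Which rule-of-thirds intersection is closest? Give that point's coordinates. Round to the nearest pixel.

(3853, 787)

Third lines: x ∈ {1927, 3853}, y ∈ {394, 787}.
2917 is closer to x = 3853; 996 is closer to y = 787.
So the nearest intersection is the lower-right power point.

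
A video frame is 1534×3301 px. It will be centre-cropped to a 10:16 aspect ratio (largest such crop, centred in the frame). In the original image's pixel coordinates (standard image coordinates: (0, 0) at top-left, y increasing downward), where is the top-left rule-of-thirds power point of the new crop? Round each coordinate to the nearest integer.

1534/3301 < 10/16, so the 10:16 crop keeps the full width 1534 and trims height to 1534 × 16/10 = 2454.40 px.
Top offset = (3301 − 2454.40)/2 = 423.30 px; left offset = 0.
Top-left is one-third across and one-third down within the crop:
x = 0.00 + 1 × 1534.00/3 ≈ 511; y = 423.30 + 1 × 2454.40/3 ≈ 1241.

(511, 1241)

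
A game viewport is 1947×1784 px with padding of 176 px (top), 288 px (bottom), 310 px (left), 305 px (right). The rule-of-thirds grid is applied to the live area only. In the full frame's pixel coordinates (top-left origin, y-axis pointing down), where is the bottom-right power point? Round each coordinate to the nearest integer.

Content width = 1947 − 310 − 305 = 1332 px; content height = 1784 − 176 − 288 = 1320 px.
Bottom-right is two-thirds across and two-thirds down within the live area.
x = 310 + 2 × 1332/3 = 310 + 888.00 ≈ 1198
y = 176 + 2 × 1320/3 = 176 + 880.00 ≈ 1056

x = 1198 px, y = 1056 px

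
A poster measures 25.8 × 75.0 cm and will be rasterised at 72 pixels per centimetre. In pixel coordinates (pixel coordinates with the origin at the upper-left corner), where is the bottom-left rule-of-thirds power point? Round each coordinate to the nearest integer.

In pixels the canvas is 25.8 × 72 = 1857.6 wide and 75.0 × 72 = 5400 tall.
The bottom-left point is one-third across and two-thirds down:
x = 1 × 1857.6/3 ≈ 619; y = 2 × 5400/3 ≈ 3600.

(619, 3600)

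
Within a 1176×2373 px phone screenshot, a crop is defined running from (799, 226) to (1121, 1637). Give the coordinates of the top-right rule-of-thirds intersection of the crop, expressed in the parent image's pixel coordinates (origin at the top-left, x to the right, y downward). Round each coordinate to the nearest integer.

Crop width = 1121 − 799 = 322 px; one third is 107.33 px.
Crop height = 1637 − 226 = 1411 px; one third is 470.33 px.
The top-right point is two-thirds across and one-third down within the crop:
x = 799 + 2 × 107.33 ≈ 1014; y = 226 + 1 × 470.33 ≈ 696.

x = 1014 px, y = 696 px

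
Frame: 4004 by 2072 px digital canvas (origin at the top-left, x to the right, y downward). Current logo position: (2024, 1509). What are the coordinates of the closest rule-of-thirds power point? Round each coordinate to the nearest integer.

Third lines: x ∈ {1335, 2669}, y ∈ {691, 1381}.
2024 is closer to x = 2669; 1509 is closer to y = 1381.
So the nearest intersection is the lower-right power point.

(2669, 1381)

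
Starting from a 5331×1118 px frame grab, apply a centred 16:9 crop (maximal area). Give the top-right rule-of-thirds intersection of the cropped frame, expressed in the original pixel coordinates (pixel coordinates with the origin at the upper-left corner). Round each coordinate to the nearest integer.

x = 2997 px, y = 373 px

5331/1118 > 16/9, so the 16:9 crop keeps the full height 1118 and trims width to 1118 × 16/9 = 1987.56 px.
Left offset = (5331 − 1987.56)/2 = 1671.72 px; top offset = 0.
Top-right is two-thirds across and one-third down within the crop:
x = 1671.72 + 2 × 1987.56/3 ≈ 2997; y = 0.00 + 1 × 1118.00/3 ≈ 373.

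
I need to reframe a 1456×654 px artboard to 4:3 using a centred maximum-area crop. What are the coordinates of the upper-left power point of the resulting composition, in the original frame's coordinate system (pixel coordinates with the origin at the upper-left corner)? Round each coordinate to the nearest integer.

x = 583 px, y = 218 px

1456/654 > 4/3, so the 4:3 crop keeps the full height 654 and trims width to 654 × 4/3 = 872.00 px.
Left offset = (1456 − 872.00)/2 = 292.00 px; top offset = 0.
Upper-left is one-third across and one-third down within the crop:
x = 292.00 + 1 × 872.00/3 ≈ 583; y = 0.00 + 1 × 654.00/3 ≈ 218.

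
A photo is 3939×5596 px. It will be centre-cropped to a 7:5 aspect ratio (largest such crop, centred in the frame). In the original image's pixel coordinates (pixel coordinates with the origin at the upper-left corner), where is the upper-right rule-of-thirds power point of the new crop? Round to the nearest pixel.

(2626, 2329)

3939/5596 < 7/5, so the 7:5 crop keeps the full width 3939 and trims height to 3939 × 5/7 = 2813.57 px.
Top offset = (5596 − 2813.57)/2 = 1391.21 px; left offset = 0.
Upper-right is two-thirds across and one-third down within the crop:
x = 0.00 + 2 × 3939.00/3 ≈ 2626; y = 1391.21 + 1 × 2813.57/3 ≈ 2329.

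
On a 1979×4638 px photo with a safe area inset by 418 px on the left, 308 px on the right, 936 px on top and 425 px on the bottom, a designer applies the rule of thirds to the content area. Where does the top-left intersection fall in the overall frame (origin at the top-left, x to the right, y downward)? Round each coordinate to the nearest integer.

Content width = 1979 − 418 − 308 = 1253 px; content height = 4638 − 936 − 425 = 3277 px.
Top-left is one-third across and one-third down within the content area.
x = 418 + 1 × 1253/3 = 418 + 417.67 ≈ 836
y = 936 + 1 × 3277/3 = 936 + 1092.33 ≈ 2028

(836, 2028)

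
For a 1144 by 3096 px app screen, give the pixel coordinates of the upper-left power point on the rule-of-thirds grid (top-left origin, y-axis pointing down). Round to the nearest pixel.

The upper-left point sits one-third of the way across and one-third of the way down.
x = 1 × 1144/3 ≈ 381; y = 1 × 3096/3 ≈ 1032.

(381, 1032)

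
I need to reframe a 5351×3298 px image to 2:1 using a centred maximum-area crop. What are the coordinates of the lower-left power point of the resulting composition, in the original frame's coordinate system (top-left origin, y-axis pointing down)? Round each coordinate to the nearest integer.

5351/3298 < 2/1, so the 2:1 crop keeps the full width 5351 and trims height to 5351 × 1/2 = 2675.50 px.
Top offset = (3298 − 2675.50)/2 = 311.25 px; left offset = 0.
Lower-left is one-third across and two-thirds down within the crop:
x = 0.00 + 1 × 5351.00/3 ≈ 1784; y = 311.25 + 2 × 2675.50/3 ≈ 2095.

x = 1784 px, y = 2095 px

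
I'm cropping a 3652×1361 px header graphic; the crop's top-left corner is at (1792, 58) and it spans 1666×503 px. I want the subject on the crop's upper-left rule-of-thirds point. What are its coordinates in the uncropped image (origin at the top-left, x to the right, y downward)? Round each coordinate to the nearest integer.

(2347, 226)

One third of the crop width 1666 is 555.33 px.
One third of the crop height 503 is 167.67 px.
The upper-left point is one-third across and one-third down within the crop:
x = 1792 + 1 × 555.33 ≈ 2347; y = 58 + 1 × 167.67 ≈ 226.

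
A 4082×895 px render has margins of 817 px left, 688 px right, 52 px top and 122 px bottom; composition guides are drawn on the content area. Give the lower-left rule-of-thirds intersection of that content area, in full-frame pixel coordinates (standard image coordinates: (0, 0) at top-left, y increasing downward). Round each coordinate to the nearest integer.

Content width = 4082 − 817 − 688 = 2577 px; content height = 895 − 52 − 122 = 721 px.
Lower-left is one-third across and two-thirds down within the content area.
x = 817 + 1 × 2577/3 = 817 + 859.00 ≈ 1676
y = 52 + 2 × 721/3 = 52 + 480.67 ≈ 533

(1676, 533)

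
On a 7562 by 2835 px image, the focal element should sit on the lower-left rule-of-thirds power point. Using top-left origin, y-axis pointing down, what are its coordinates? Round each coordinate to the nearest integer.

x = 2521 px, y = 1890 px

The lower-left point sits one-third of the way across and two-thirds of the way down.
x = 1 × 7562/3 ≈ 2521; y = 2 × 2835/3 ≈ 1890.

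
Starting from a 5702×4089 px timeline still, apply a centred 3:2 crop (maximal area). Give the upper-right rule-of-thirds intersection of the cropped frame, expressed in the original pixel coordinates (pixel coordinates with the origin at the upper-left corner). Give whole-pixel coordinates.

5702/4089 < 3/2, so the 3:2 crop keeps the full width 5702 and trims height to 5702 × 2/3 = 3801.33 px.
Top offset = (4089 − 3801.33)/2 = 143.83 px; left offset = 0.
Upper-right is two-thirds across and one-third down within the crop:
x = 0.00 + 2 × 5702.00/3 ≈ 3801; y = 143.83 + 1 × 3801.33/3 ≈ 1411.

(3801, 1411)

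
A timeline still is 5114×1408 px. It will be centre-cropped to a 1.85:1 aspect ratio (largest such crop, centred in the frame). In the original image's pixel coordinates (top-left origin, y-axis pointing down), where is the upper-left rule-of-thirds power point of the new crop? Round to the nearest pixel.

5114/1408 > 1.85/1, so the 1.85:1 crop keeps the full height 1408 and trims width to 1408 × 1.85/1 = 2604.80 px.
Left offset = (5114 − 2604.80)/2 = 1254.60 px; top offset = 0.
Upper-left is one-third across and one-third down within the crop:
x = 1254.60 + 1 × 2604.80/3 ≈ 2123; y = 0.00 + 1 × 1408.00/3 ≈ 469.

(2123, 469)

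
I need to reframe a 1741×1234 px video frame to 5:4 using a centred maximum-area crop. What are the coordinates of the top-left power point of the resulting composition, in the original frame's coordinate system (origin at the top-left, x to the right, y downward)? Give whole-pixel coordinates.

1741/1234 > 5/4, so the 5:4 crop keeps the full height 1234 and trims width to 1234 × 5/4 = 1542.50 px.
Left offset = (1741 − 1542.50)/2 = 99.25 px; top offset = 0.
Top-left is one-third across and one-third down within the crop:
x = 99.25 + 1 × 1542.50/3 ≈ 613; y = 0.00 + 1 × 1234.00/3 ≈ 411.

x = 613 px, y = 411 px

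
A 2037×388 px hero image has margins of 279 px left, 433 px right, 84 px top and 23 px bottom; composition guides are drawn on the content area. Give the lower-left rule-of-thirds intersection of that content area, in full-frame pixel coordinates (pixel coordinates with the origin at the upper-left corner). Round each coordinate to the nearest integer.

(721, 271)

Content width = 2037 − 279 − 433 = 1325 px; content height = 388 − 84 − 23 = 281 px.
Lower-left is one-third across and two-thirds down within the content area.
x = 279 + 1 × 1325/3 = 279 + 441.67 ≈ 721
y = 84 + 2 × 281/3 = 84 + 187.33 ≈ 271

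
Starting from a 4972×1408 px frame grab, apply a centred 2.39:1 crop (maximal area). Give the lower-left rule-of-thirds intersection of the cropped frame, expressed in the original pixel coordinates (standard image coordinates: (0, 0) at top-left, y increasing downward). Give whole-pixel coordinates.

(1925, 939)

4972/1408 > 2.39/1, so the 2.39:1 crop keeps the full height 1408 and trims width to 1408 × 2.39/1 = 3365.12 px.
Left offset = (4972 − 3365.12)/2 = 803.44 px; top offset = 0.
Lower-left is one-third across and two-thirds down within the crop:
x = 803.44 + 1 × 3365.12/3 ≈ 1925; y = 0.00 + 2 × 1408.00/3 ≈ 939.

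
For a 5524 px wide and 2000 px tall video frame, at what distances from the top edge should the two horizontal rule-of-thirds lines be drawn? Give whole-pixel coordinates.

2000 / 3 = 666.67, so the horizontal lines sit at one and two thirds of 2000.

667 px and 1333 px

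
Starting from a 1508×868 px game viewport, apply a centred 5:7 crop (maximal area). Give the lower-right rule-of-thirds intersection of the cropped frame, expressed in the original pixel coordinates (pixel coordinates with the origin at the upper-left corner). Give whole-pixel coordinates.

(857, 579)

1508/868 > 5/7, so the 5:7 crop keeps the full height 868 and trims width to 868 × 5/7 = 620.00 px.
Left offset = (1508 − 620.00)/2 = 444.00 px; top offset = 0.
Lower-right is two-thirds across and two-thirds down within the crop:
x = 444.00 + 2 × 620.00/3 ≈ 857; y = 0.00 + 2 × 868.00/3 ≈ 579.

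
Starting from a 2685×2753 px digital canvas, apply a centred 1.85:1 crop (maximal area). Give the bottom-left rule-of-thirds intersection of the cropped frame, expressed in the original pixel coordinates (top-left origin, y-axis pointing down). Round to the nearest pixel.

x = 895 px, y = 1618 px

2685/2753 < 1.85/1, so the 1.85:1 crop keeps the full width 2685 and trims height to 2685 × 1/1.85 = 1451.35 px.
Top offset = (2753 − 1451.35)/2 = 650.82 px; left offset = 0.
Bottom-left is one-third across and two-thirds down within the crop:
x = 0.00 + 1 × 2685.00/3 ≈ 895; y = 650.82 + 2 × 1451.35/3 ≈ 1618.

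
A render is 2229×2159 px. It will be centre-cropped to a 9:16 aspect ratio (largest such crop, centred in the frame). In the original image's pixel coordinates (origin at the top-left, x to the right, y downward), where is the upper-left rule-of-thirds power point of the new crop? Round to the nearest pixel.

(912, 720)

2229/2159 > 9/16, so the 9:16 crop keeps the full height 2159 and trims width to 2159 × 9/16 = 1214.44 px.
Left offset = (2229 − 1214.44)/2 = 507.28 px; top offset = 0.
Upper-left is one-third across and one-third down within the crop:
x = 507.28 + 1 × 1214.44/3 ≈ 912; y = 0.00 + 1 × 2159.00/3 ≈ 720.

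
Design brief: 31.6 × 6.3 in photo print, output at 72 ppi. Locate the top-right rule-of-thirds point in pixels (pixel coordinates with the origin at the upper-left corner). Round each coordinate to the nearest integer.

(1517, 151)

In pixels the canvas is 31.6 × 72 = 2275.2 wide and 6.3 × 72 = 453.6 tall.
The top-right point is two-thirds across and one-third down:
x = 2 × 2275.2/3 ≈ 1517; y = 1 × 453.6/3 ≈ 151.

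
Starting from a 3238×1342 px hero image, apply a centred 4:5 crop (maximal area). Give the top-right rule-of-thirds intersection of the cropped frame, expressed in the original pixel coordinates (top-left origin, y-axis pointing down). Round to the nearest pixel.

x = 1798 px, y = 447 px

3238/1342 > 4/5, so the 4:5 crop keeps the full height 1342 and trims width to 1342 × 4/5 = 1073.60 px.
Left offset = (3238 − 1073.60)/2 = 1082.20 px; top offset = 0.
Top-right is two-thirds across and one-third down within the crop:
x = 1082.20 + 2 × 1073.60/3 ≈ 1798; y = 0.00 + 1 × 1342.00/3 ≈ 447.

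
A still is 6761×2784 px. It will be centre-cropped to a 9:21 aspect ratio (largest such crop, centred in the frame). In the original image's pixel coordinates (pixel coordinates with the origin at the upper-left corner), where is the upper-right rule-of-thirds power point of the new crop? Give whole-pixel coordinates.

(3579, 928)

6761/2784 > 9/21, so the 9:21 crop keeps the full height 2784 and trims width to 2784 × 9/21 = 1193.14 px.
Left offset = (6761 − 1193.14)/2 = 2783.93 px; top offset = 0.
Upper-right is two-thirds across and one-third down within the crop:
x = 2783.93 + 2 × 1193.14/3 ≈ 3579; y = 0.00 + 1 × 2784.00/3 ≈ 928.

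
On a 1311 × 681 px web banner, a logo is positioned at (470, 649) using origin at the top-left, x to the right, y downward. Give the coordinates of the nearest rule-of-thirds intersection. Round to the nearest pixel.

x = 437 px, y = 454 px

Third lines: x ∈ {437, 874}, y ∈ {227, 454}.
470 is closer to x = 437; 649 is closer to y = 454.
So the nearest intersection is the lower-left power point.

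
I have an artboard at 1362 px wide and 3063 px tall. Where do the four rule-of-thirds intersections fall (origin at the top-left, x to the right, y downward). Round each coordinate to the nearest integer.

(454, 1021), (908, 1021), (454, 2042), (908, 2042)

One third of 1362 is 454; one third of 3063 is 1021.
Vertical third lines at x = 454 and x = 908; horizontal third lines at y = 1021 and y = 2042.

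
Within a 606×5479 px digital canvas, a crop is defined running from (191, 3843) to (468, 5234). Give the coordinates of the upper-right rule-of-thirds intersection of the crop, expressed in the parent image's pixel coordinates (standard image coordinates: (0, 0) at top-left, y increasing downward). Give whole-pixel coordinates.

(376, 4307)

Crop width = 468 − 191 = 277 px; one third is 92.33 px.
Crop height = 5234 − 3843 = 1391 px; one third is 463.67 px.
The upper-right point is two-thirds across and one-third down within the crop:
x = 191 + 2 × 92.33 ≈ 376; y = 3843 + 1 × 463.67 ≈ 4307.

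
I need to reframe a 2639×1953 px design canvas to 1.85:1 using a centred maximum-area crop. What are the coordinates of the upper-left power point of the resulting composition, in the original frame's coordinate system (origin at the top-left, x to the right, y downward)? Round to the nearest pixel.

2639/1953 < 1.85/1, so the 1.85:1 crop keeps the full width 2639 and trims height to 2639 × 1/1.85 = 1426.49 px.
Top offset = (1953 − 1426.49)/2 = 263.26 px; left offset = 0.
Upper-left is one-third across and one-third down within the crop:
x = 0.00 + 1 × 2639.00/3 ≈ 880; y = 263.26 + 1 × 1426.49/3 ≈ 739.

x = 880 px, y = 739 px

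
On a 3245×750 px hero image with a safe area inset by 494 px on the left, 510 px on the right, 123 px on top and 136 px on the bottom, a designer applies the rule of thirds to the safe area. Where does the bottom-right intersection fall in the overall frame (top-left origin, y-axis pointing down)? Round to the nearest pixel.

x = 1988 px, y = 450 px

Content width = 3245 − 494 − 510 = 2241 px; content height = 750 − 123 − 136 = 491 px.
Bottom-right is two-thirds across and two-thirds down within the safe area.
x = 494 + 2 × 2241/3 = 494 + 1494.00 ≈ 1988
y = 123 + 2 × 491/3 = 123 + 327.33 ≈ 450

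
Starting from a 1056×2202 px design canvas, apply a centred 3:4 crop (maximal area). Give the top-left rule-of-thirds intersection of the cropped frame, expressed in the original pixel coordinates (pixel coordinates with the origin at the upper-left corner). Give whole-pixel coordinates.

1056/2202 < 3/4, so the 3:4 crop keeps the full width 1056 and trims height to 1056 × 4/3 = 1408.00 px.
Top offset = (2202 − 1408.00)/2 = 397.00 px; left offset = 0.
Top-left is one-third across and one-third down within the crop:
x = 0.00 + 1 × 1056.00/3 ≈ 352; y = 397.00 + 1 × 1408.00/3 ≈ 866.

x = 352 px, y = 866 px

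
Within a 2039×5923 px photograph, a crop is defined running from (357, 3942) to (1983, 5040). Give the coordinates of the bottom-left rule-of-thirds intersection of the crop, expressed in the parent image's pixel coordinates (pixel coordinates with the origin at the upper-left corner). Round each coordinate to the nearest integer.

(899, 4674)

Crop width = 1983 − 357 = 1626 px; one third is 542.00 px.
Crop height = 5040 − 3942 = 1098 px; one third is 366.00 px.
The bottom-left point is one-third across and two-thirds down within the crop:
x = 357 + 1 × 542.00 ≈ 899; y = 3942 + 2 × 366.00 ≈ 4674.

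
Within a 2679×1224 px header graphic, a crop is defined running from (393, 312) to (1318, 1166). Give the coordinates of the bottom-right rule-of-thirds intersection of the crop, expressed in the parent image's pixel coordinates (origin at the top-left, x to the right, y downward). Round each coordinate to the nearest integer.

x = 1010 px, y = 881 px

Crop width = 1318 − 393 = 925 px; one third is 308.33 px.
Crop height = 1166 − 312 = 854 px; one third is 284.67 px.
The bottom-right point is two-thirds across and two-thirds down within the crop:
x = 393 + 2 × 308.33 ≈ 1010; y = 312 + 2 × 284.67 ≈ 881.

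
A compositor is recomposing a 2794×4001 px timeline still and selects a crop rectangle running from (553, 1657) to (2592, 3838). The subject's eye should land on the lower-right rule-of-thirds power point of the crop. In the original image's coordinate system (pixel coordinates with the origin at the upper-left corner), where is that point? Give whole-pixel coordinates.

(1912, 3111)

Crop width = 2592 − 553 = 2039 px; one third is 679.67 px.
Crop height = 3838 − 1657 = 2181 px; one third is 727.00 px.
The lower-right point is two-thirds across and two-thirds down within the crop:
x = 553 + 2 × 679.67 ≈ 1912; y = 1657 + 2 × 727.00 ≈ 3111.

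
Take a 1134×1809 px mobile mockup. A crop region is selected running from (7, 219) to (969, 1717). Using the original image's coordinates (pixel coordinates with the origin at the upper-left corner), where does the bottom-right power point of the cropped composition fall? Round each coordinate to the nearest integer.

(648, 1218)

Crop width = 969 − 7 = 962 px; one third is 320.67 px.
Crop height = 1717 − 219 = 1498 px; one third is 499.33 px.
The bottom-right point is two-thirds across and two-thirds down within the crop:
x = 7 + 2 × 320.67 ≈ 648; y = 219 + 2 × 499.33 ≈ 1218.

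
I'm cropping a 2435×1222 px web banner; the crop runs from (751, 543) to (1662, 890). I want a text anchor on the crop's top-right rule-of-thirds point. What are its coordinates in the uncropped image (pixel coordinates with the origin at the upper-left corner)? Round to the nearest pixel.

x = 1358 px, y = 659 px

Crop width = 1662 − 751 = 911 px; one third is 303.67 px.
Crop height = 890 − 543 = 347 px; one third is 115.67 px.
The top-right point is two-thirds across and one-third down within the crop:
x = 751 + 2 × 303.67 ≈ 1358; y = 543 + 1 × 115.67 ≈ 659.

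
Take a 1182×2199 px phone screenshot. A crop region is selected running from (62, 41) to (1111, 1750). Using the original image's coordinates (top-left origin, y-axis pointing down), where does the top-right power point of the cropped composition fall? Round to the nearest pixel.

Crop width = 1111 − 62 = 1049 px; one third is 349.67 px.
Crop height = 1750 − 41 = 1709 px; one third is 569.67 px.
The top-right point is two-thirds across and one-third down within the crop:
x = 62 + 2 × 349.67 ≈ 761; y = 41 + 1 × 569.67 ≈ 611.

x = 761 px, y = 611 px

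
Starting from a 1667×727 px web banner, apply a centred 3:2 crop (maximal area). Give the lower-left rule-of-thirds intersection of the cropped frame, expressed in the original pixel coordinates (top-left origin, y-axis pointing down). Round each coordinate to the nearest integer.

1667/727 > 3/2, so the 3:2 crop keeps the full height 727 and trims width to 727 × 3/2 = 1090.50 px.
Left offset = (1667 − 1090.50)/2 = 288.25 px; top offset = 0.
Lower-left is one-third across and two-thirds down within the crop:
x = 288.25 + 1 × 1090.50/3 ≈ 652; y = 0.00 + 2 × 727.00/3 ≈ 485.

(652, 485)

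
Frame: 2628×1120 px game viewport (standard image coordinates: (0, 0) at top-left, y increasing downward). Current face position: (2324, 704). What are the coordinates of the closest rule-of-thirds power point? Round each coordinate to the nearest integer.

Third lines: x ∈ {876, 1752}, y ∈ {373, 747}.
2324 is closer to x = 1752; 704 is closer to y = 747.
So the nearest intersection is the lower-right power point.

(1752, 747)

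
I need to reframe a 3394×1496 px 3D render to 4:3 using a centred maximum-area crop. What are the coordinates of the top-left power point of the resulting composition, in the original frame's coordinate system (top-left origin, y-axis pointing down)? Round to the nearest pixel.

3394/1496 > 4/3, so the 4:3 crop keeps the full height 1496 and trims width to 1496 × 4/3 = 1994.67 px.
Left offset = (3394 − 1994.67)/2 = 699.67 px; top offset = 0.
Top-left is one-third across and one-third down within the crop:
x = 699.67 + 1 × 1994.67/3 ≈ 1365; y = 0.00 + 1 × 1496.00/3 ≈ 499.

x = 1365 px, y = 499 px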